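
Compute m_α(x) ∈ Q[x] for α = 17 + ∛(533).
m_α(x) = x^3 - 51x^2 + 867x - 5446

Set β = α - 17 = ∛(533), so β^3 = 533. Then (α - 17)^3 - 533 = 0, i.e. α is a root of g(x) = (x - 17)^3 - 533 = x^3 - 51x^2 + 867x - 5446. Since g(x) = h(x - 17) where h(x) = x^3 - 533, and h is irreducible over Q (because 533 is not a perfect cube, so h has no rational root, and a monic cubic with no rational root is irreducible), g is also irreducible (irreducibility is preserved under the substitution x → x - 17). Hence m_α(x) = x^3 - 51x^2 + 867x - 5446.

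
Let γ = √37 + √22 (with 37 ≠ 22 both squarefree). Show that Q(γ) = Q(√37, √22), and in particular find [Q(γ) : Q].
[Q(γ) : Q] = 4 (equivalently, Q(γ) = Q(√37, √22))

Obviously Q(γ) ⊆ Q(√37, √22), and [Q(√37, √22):Q] = 4 (since 37, 22 are distinct squarefree integers > 1 with 814 not a perfect square). To show equality we compute the minimal polynomial of γ. From γ = √37 + √22: γ^2 = 37 + 2√(814) + 22 = 59 + 2√(814), so γ^2 - 59 = 2√(814); squaring, (γ^2 - 59)^2 = 4·814, i.e. γ^4 - 118γ^2 + 3481 - 3256 = 0, i.e. γ^4 - 118γ^2 + 225 = 0. So γ is a root of x^4 - 118x^2 + 225. This polynomial is irreducible over Q: it has no rational root (each ±√37 ± √22 is irrational), and any factorization into two quadratics over Q would force √(814) ∈ Q (pairing opposite roots) or √37, √22 ∈ Q (other pairings), all impossible. Hence [Q(γ):Q] = 4 = [Q(√37, √22):Q], so Q(γ) = Q(√37, √22).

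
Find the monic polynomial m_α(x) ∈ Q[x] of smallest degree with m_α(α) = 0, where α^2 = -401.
m_α(x) = x^2 + 401

α satisfies α^2 + 401 = 0, so x^2 + 401 annihilates α. Since d = -401 is squarefree and ≠ 1, it is not a perfect square in Q, so x^2 + 401 has no rational root and is therefore irreducible over Q (a degree-2 polynomial over a field is irreducible iff it has no root). Hence m_α(x) = x^2 + 401.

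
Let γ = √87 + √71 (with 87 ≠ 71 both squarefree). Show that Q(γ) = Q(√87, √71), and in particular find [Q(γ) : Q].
[Q(γ) : Q] = 4 (equivalently, Q(γ) = Q(√87, √71))

Obviously Q(γ) ⊆ Q(√87, √71), and [Q(√87, √71):Q] = 4 (since 87, 71 are distinct squarefree integers > 1 with 6177 not a perfect square). To show equality we compute the minimal polynomial of γ. From γ = √87 + √71: γ^2 = 87 + 2√(6177) + 71 = 158 + 2√(6177), so γ^2 - 158 = 2√(6177); squaring, (γ^2 - 158)^2 = 4·6177, i.e. γ^4 - 316γ^2 + 24964 - 24708 = 0, i.e. γ^4 - 316γ^2 + 256 = 0. So γ is a root of x^4 - 316x^2 + 256. This polynomial is irreducible over Q: it has no rational root (each ±√87 ± √71 is irrational), and any factorization into two quadratics over Q would force √(6177) ∈ Q (pairing opposite roots) or √87, √71 ∈ Q (other pairings), all impossible. Hence [Q(γ):Q] = 4 = [Q(√87, √71):Q], so Q(γ) = Q(√87, √71).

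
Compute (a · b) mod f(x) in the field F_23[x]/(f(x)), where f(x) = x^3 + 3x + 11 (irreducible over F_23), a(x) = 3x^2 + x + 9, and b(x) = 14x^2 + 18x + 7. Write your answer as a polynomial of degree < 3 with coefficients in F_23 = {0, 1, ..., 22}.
a · b ≡ 16x^2 + 9x + 5 (mod f(x))

Multiply in F_23[x]: a(x)·b(x) = (3x^2 + x + 9)·(14x^2 + 18x + 7) = 19x^4 + 22x^3 + 4x^2 + 8x + 17. This has degree ≥ 3, so divide by f(x) over F_23: 19x^4 + 22x^3 + 4x^2 + 8x + 17 = (19x + 22)·(x^3 + 3x + 11) + (16x^2 + 9x + 5). Hence a·b ≡ 16x^2 + 9x + 5 (mod f). (F_23[x]/(f) is a field with 23^3 = 12167 elements since f is irreducible of degree 3.)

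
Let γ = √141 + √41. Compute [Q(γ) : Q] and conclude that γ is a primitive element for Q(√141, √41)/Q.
[Q(γ) : Q] = 4 (equivalently, Q(γ) = Q(√141, √41))

Obviously Q(γ) ⊆ Q(√141, √41), and [Q(√141, √41):Q] = 4 (since 141, 41 are distinct squarefree integers > 1 with 5781 not a perfect square). To show equality we compute the minimal polynomial of γ. From γ = √141 + √41: γ^2 = 141 + 2√(5781) + 41 = 182 + 2√(5781), so γ^2 - 182 = 2√(5781); squaring, (γ^2 - 182)^2 = 4·5781, i.e. γ^4 - 364γ^2 + 33124 - 23124 = 0, i.e. γ^4 - 364γ^2 + 10000 = 0. So γ is a root of x^4 - 364x^2 + 10000. This polynomial is irreducible over Q: it has no rational root (each ±√141 ± √41 is irrational), and any factorization into two quadratics over Q would force √(5781) ∈ Q (pairing opposite roots) or √141, √41 ∈ Q (other pairings), all impossible. Hence [Q(γ):Q] = 4 = [Q(√141, √41):Q], so Q(γ) = Q(√141, √41).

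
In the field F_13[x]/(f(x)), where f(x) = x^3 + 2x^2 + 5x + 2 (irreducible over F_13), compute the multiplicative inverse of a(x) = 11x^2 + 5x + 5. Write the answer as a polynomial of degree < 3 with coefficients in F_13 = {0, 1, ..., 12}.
a(x)^(-1) ≡ 11x^2 + 4x + 8 (mod f(x))

Since f is irreducible over F_13, F_13[x]/(f) is a field and a(x) ≠ 0 has an inverse. Apply the extended Euclidean algorithm to f(x) and a(x) in F_13[x]: f(x) = (6x + 1)·a(x) + (9x + 10);  a(x) = (7x)·(9x + 10) + (5). The last nonzero remainder is the constant 5 = gcd(f, a) in F_13. Back-substituting through the division chain expresses 5 = s(x)·a(x) + t(x)·f(x) with s(x) ≡ 3x^2 + 7x + 1 (mod f), so (3x^2 + 7x + 1)·a(x) ≡ 5 (mod f). Multiplying by 5^(-1) ≡ 8 in F_13 gives a(x)^(-1) ≡ 8·(3x^2 + 7x + 1) ≡ 11x^2 + 4x + 8 (mod f). Check: (11x^2 + 5x + 5)·(11x^2 + 4x + 8) = 4x^4 + 8x^3 + 7x^2 + 8x + 1 ≡ 1 (mod x^3 + 2x^2 + 5x + 2).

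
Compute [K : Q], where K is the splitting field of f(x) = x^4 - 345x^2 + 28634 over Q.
[K : Q] = 4

Solving the quadratic in x^2: x^2 = (345 ± √(345^2 - 4·28634))/2 = (345 ± √4489)/2 = (345 ± 67)/2, giving x^2 = 139 or x^2 = 206. So f(x) = (x^2 - 139)(x^2 - 206) and the roots of f are ±√139, ±√206. Hence the splitting field is K = Q(√139, √206). Since 139 and 206 are distinct squarefree integers > 1, their product 28634 is not a perfect square, so √206 ∉ Q(√139). By the tower law [K:Q] = [Q(√139,√206):Q(√139)] · [Q(√139):Q] = 2 · 2 = 4.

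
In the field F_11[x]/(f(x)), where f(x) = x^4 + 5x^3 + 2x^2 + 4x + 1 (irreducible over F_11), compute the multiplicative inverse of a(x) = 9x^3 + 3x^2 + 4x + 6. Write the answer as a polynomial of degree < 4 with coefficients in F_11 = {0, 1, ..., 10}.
a(x)^(-1) ≡ 6x^3 + 9x^2 + 8x + 4 (mod f(x))

Since f is irreducible over F_11, F_11[x]/(f) is a field and a(x) ≠ 0 has an inverse. Apply the extended Euclidean algorithm to f(x) and a(x) in F_11[x]: f(x) = (5x + 5)·a(x) + (9x + 4);  a(x) = (x^2 + 6x + 10)·(9x + 4) + (10). The last nonzero remainder is the constant 10 = gcd(f, a) in F_11. Back-substituting through the division chain expresses 10 = s(x)·a(x) + t(x)·f(x) with s(x) ≡ 5x^3 + 2x^2 + 3x + 7 (mod f), so (5x^3 + 2x^2 + 3x + 7)·a(x) ≡ 10 (mod f). Multiplying by 10^(-1) ≡ 10 in F_11 gives a(x)^(-1) ≡ 10·(5x^3 + 2x^2 + 3x + 7) ≡ 6x^3 + 9x^2 + 8x + 4 (mod f). Check: (9x^3 + 3x^2 + 4x + 6)·(6x^3 + 9x^2 + 8x + 4) = 10x^6 + 2x^4 + 10x^2 + 9x + 2 ≡ 1 (mod x^4 + 5x^3 + 2x^2 + 4x + 1).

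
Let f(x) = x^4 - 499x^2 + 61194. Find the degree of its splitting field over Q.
[K : Q] = 4

Solving the quadratic in x^2: x^2 = (499 ± √(499^2 - 4·61194))/2 = (499 ± √4225)/2 = (499 ± 65)/2, giving x^2 = 282 or x^2 = 217. So f(x) = (x^2 - 282)(x^2 - 217) and the roots of f are ±√282, ±√217. Hence the splitting field is K = Q(√282, √217). Since 282 and 217 are distinct squarefree integers > 1, their product 61194 is not a perfect square, so √217 ∉ Q(√282). By the tower law [K:Q] = [Q(√282,√217):Q(√282)] · [Q(√282):Q] = 2 · 2 = 4.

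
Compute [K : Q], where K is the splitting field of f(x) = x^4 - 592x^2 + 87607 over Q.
[K : Q] = 4

Solving the quadratic in x^2: x^2 = (592 ± √(592^2 - 4·87607))/2 = (592 ± √36)/2 = (592 ± 6)/2, giving x^2 = 293 or x^2 = 299. So f(x) = (x^2 - 293)(x^2 - 299) and the roots of f are ±√293, ±√299. Hence the splitting field is K = Q(√293, √299). Since 293 and 299 are distinct squarefree integers > 1, their product 87607 is not a perfect square, so √299 ∉ Q(√293). By the tower law [K:Q] = [Q(√293,√299):Q(√293)] · [Q(√293):Q] = 2 · 2 = 4.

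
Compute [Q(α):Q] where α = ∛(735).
[Q(α):Q] = 3

The minimal polynomial of α is x^3 - 735, irreducible over Q since 735 is not a perfect cube (so x^3 - 735 has no rational root). Hence [Q(α):Q] = deg(m_α) = 3.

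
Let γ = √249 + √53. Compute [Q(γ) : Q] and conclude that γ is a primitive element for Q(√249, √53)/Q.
[Q(γ) : Q] = 4 (equivalently, Q(γ) = Q(√249, √53))

Obviously Q(γ) ⊆ Q(√249, √53), and [Q(√249, √53):Q] = 4 (since 249, 53 are distinct squarefree integers > 1 with 13197 not a perfect square). To show equality we compute the minimal polynomial of γ. From γ = √249 + √53: γ^2 = 249 + 2√(13197) + 53 = 302 + 2√(13197), so γ^2 - 302 = 2√(13197); squaring, (γ^2 - 302)^2 = 4·13197, i.e. γ^4 - 604γ^2 + 91204 - 52788 = 0, i.e. γ^4 - 604γ^2 + 38416 = 0. So γ is a root of x^4 - 604x^2 + 38416. This polynomial is irreducible over Q: it has no rational root (each ±√249 ± √53 is irrational), and any factorization into two quadratics over Q would force √(13197) ∈ Q (pairing opposite roots) or √249, √53 ∈ Q (other pairings), all impossible. Hence [Q(γ):Q] = 4 = [Q(√249, √53):Q], so Q(γ) = Q(√249, √53).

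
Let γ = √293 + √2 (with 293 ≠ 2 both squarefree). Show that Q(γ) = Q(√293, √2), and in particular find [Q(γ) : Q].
[Q(γ) : Q] = 4 (equivalently, Q(γ) = Q(√293, √2))

Obviously Q(γ) ⊆ Q(√293, √2), and [Q(√293, √2):Q] = 4 (since 293, 2 are distinct squarefree integers > 1 with 586 not a perfect square). To show equality we compute the minimal polynomial of γ. From γ = √293 + √2: γ^2 = 293 + 2√(586) + 2 = 295 + 2√(586), so γ^2 - 295 = 2√(586); squaring, (γ^2 - 295)^2 = 4·586, i.e. γ^4 - 590γ^2 + 87025 - 2344 = 0, i.e. γ^4 - 590γ^2 + 84681 = 0. So γ is a root of x^4 - 590x^2 + 84681. This polynomial is irreducible over Q: it has no rational root (each ±√293 ± √2 is irrational), and any factorization into two quadratics over Q would force √(586) ∈ Q (pairing opposite roots) or √293, √2 ∈ Q (other pairings), all impossible. Hence [Q(γ):Q] = 4 = [Q(√293, √2):Q], so Q(γ) = Q(√293, √2).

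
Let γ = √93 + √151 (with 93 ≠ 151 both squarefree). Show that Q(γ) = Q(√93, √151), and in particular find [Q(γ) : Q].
[Q(γ) : Q] = 4 (equivalently, Q(γ) = Q(√93, √151))

Obviously Q(γ) ⊆ Q(√93, √151), and [Q(√93, √151):Q] = 4 (since 93, 151 are distinct squarefree integers > 1 with 14043 not a perfect square). To show equality we compute the minimal polynomial of γ. From γ = √93 + √151: γ^2 = 93 + 2√(14043) + 151 = 244 + 2√(14043), so γ^2 - 244 = 2√(14043); squaring, (γ^2 - 244)^2 = 4·14043, i.e. γ^4 - 488γ^2 + 59536 - 56172 = 0, i.e. γ^4 - 488γ^2 + 3364 = 0. So γ is a root of x^4 - 488x^2 + 3364. This polynomial is irreducible over Q: it has no rational root (each ±√93 ± √151 is irrational), and any factorization into two quadratics over Q would force √(14043) ∈ Q (pairing opposite roots) or √93, √151 ∈ Q (other pairings), all impossible. Hence [Q(γ):Q] = 4 = [Q(√93, √151):Q], so Q(γ) = Q(√93, √151).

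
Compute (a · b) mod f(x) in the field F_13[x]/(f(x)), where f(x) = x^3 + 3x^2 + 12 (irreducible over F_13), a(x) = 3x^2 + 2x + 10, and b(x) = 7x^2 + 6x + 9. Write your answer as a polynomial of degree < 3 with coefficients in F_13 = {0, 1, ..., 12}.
a · b ≡ 7x^2 + 8x + 7 (mod f(x))

Multiply in F_13[x]: a(x)·b(x) = (3x^2 + 2x + 10)·(7x^2 + 6x + 9) = 8x^4 + 6x^3 + 5x^2 + 12. This has degree ≥ 3, so divide by f(x) over F_13: 8x^4 + 6x^3 + 5x^2 + 12 = (8x + 8)·(x^3 + 3x^2 + 12) + (7x^2 + 8x + 7). Hence a·b ≡ 7x^2 + 8x + 7 (mod f). (F_13[x]/(f) is a field with 13^3 = 2197 elements since f is irreducible of degree 3.)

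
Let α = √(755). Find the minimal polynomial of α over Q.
m_α(x) = x^2 - 755

α satisfies α^2 - 755 = 0, so x^2 - 755 annihilates α. Since d = 755 is squarefree and ≠ 1, it is not a perfect square in Q, so x^2 - 755 has no rational root and is therefore irreducible over Q (a degree-2 polynomial over a field is irreducible iff it has no root). Hence m_α(x) = x^2 - 755.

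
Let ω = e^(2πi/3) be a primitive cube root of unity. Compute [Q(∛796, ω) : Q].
[Q(∛796, ω) : Q] = 6

[Q(∛796):Q] = 3 (min poly x^3 - 796, irreducible since 796 is not a perfect cube). [Q(ω):Q] = 2 (min poly x^2 + x + 1). Since Q(∛796) ⊂ R and ω ∉ R, we have ω ∉ Q(∛796), so x^2 + x + 1 remains irreducible over Q(∛796) and [Q(∛796, ω) : Q(∛796)] = 2. By the tower law, [Q(∛796, ω) : Q] = 3 · 2 = 6. (In fact Q(∛796, ω) is the splitting field of x^3 - 796 over Q.)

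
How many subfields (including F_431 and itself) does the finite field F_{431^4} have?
F_{431^4} has 3 subfields

The subfields of F_{p^n} are exactly the fields F_{p^d} for d | n (each is the fixed field of the unique index-d subgroup of Gal(F_{p^n}/F_p) ≅ Z/nZ). The divisors of n = 4 are {1, 2, 4}, giving 3 subfields: F_{431^1}, F_{431^2}, F_{431^4}.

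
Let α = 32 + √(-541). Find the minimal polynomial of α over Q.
m_α(x) = x^2 - 64x + 1565

From α - 32 = √(-541), squaring gives (α - 32)^2 = -541, i.e. α^2 - 64α + 1024 = -541, so α^2 - 64α + 1565 = 0. The discriminant of x^2 - 64x + 1565 is (-64)^2 - 4·(1565) = 4096 - 6260 = -2164, and 4·(-541) is not a perfect square in Q since -541 is squarefree and ≠ 1. Hence x^2 - 64x + 1565 is irreducible over Q and is the minimal polynomial of α.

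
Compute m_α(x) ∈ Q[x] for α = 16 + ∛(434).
m_α(x) = x^3 - 48x^2 + 768x - 4530

Set β = α - 16 = ∛(434), so β^3 = 434. Then (α - 16)^3 - 434 = 0, i.e. α is a root of g(x) = (x - 16)^3 - 434 = x^3 - 48x^2 + 768x - 4530. Since g(x) = h(x - 16) where h(x) = x^3 - 434, and h is irreducible over Q (because 434 is not a perfect cube, so h has no rational root, and a monic cubic with no rational root is irreducible), g is also irreducible (irreducibility is preserved under the substitution x → x - 16). Hence m_α(x) = x^3 - 48x^2 + 768x - 4530.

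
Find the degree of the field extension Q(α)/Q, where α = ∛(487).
[Q(α):Q] = 3

The minimal polynomial of α is x^3 - 487, irreducible over Q since 487 is not a perfect cube (so x^3 - 487 has no rational root). Hence [Q(α):Q] = deg(m_α) = 3.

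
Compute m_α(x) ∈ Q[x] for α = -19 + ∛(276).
m_α(x) = x^3 + 57x^2 + 1083x + 6583

Set β = α + 19 = ∛(276), so β^3 = 276. Then (α + 19)^3 - 276 = 0, i.e. α is a root of g(x) = (x + 19)^3 - 276 = x^3 + 57x^2 + 1083x + 6583. Since g(x) = h(x + 19) where h(x) = x^3 - 276, and h is irreducible over Q (because 276 is not a perfect cube, so h has no rational root, and a monic cubic with no rational root is irreducible), g is also irreducible (irreducibility is preserved under the substitution x → x + 19). Hence m_α(x) = x^3 + 57x^2 + 1083x + 6583.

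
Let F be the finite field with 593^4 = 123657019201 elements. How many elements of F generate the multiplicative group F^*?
There are φ(123657019200) = 26873856000 primitive elements

F_q^* is cyclic of order q - 1 = 123657019200. A cyclic group of order m has exactly φ(m) generators. Here m = 123657019200 = 2^6 · 3^3 · 5^2 · 11 · 13 · 37 · 541, so the number of primitive elements is φ(123657019200) = 26873856000.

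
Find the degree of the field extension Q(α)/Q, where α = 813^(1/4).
[Q(α):Q] = 4

α is a root of x^4 - 813. By Eisenstein's criterion at the prime p = 3 (which divides the constant term 813 but p^2 = 9 does not, since 813 is squarefree), x^4 - 813 is irreducible over Q. Hence [Q(α):Q] = 4.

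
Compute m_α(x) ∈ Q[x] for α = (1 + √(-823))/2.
m_α(x) = x^2 - x + 206

From 2α - 1 = √(-823), squaring gives (2α - 1)^2 = -823, i.e. 4α^2 - 4α + 1 = -823, so α^2 - α + (1 + 823)/4 = 0. Since -823 ≡ 1 (mod 4), (1 + 823)/4 = 206 ∈ Z. The polynomial x^2 - x + 206 has discriminant 1 - 4·(206) = -823, which is not a perfect square in Q (d = -823 is squarefree and ≠ 1), so x^2 - x + 206 is irreducible over Q. It is the minimal polynomial of α.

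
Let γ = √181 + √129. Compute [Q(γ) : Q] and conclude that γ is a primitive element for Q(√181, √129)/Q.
[Q(γ) : Q] = 4 (equivalently, Q(γ) = Q(√181, √129))

Obviously Q(γ) ⊆ Q(√181, √129), and [Q(√181, √129):Q] = 4 (since 181, 129 are distinct squarefree integers > 1 with 23349 not a perfect square). To show equality we compute the minimal polynomial of γ. From γ = √181 + √129: γ^2 = 181 + 2√(23349) + 129 = 310 + 2√(23349), so γ^2 - 310 = 2√(23349); squaring, (γ^2 - 310)^2 = 4·23349, i.e. γ^4 - 620γ^2 + 96100 - 93396 = 0, i.e. γ^4 - 620γ^2 + 2704 = 0. So γ is a root of x^4 - 620x^2 + 2704. This polynomial is irreducible over Q: it has no rational root (each ±√181 ± √129 is irrational), and any factorization into two quadratics over Q would force √(23349) ∈ Q (pairing opposite roots) or √181, √129 ∈ Q (other pairings), all impossible. Hence [Q(γ):Q] = 4 = [Q(√181, √129):Q], so Q(γ) = Q(√181, √129).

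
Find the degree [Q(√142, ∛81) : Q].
[Q(√142, ∛81) : Q] = 6

Let L = Q(√142, ∛81). Since Q(√142) ⊂ L and [Q(√142):Q] = 2, the tower law gives 2 | [L:Q]. Likewise Q(∛81) ⊂ L with [Q(∛81):Q] = 3 (because 81 is not a perfect cube), so 3 | [L:Q]. As gcd(2,3) = 1, [L:Q] is divisible by 6. Conversely L is generated over Q by √142 and ∛81, so [L:Q] ≤ 2·3 = 6. Therefore [Q(√142, ∛81) : Q] = 6.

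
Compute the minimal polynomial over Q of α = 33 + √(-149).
m_α(x) = x^2 - 66x + 1238

From α - 33 = √(-149), squaring gives (α - 33)^2 = -149, i.e. α^2 - 66α + 1089 = -149, so α^2 - 66α + 1238 = 0. The discriminant of x^2 - 66x + 1238 is (-66)^2 - 4·(1238) = 4356 - 4952 = -596, and 4·(-149) is not a perfect square in Q since -149 is squarefree and ≠ 1. Hence x^2 - 66x + 1238 is irreducible over Q and is the minimal polynomial of α.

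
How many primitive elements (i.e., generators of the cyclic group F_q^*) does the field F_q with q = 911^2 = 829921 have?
There are φ(829920) = 165888 primitive elements

F_q^* is cyclic of order q - 1 = 829920. A cyclic group of order m has exactly φ(m) generators. Here m = 829920 = 2^5 · 3 · 5 · 7 · 13 · 19, so the number of primitive elements is φ(829920) = 165888.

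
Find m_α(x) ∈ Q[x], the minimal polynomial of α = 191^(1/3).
m_α(x) = x^3 - 191

α satisfies α^3 = 191, so x^3 - 191 annihilates α. By the rational root test, a rational root p/q (in lowest terms) of x^3 - 191 would satisfy p^3 = 191 q^3, forcing q = 1 and p^3 = 191; but 191 is not a perfect cube, contradiction. A monic cubic over Q with no rational root is irreducible (any nontrivial factorization would include a linear factor). Hence x^3 - 191 is the minimal polynomial of α, and in particular [Q(α):Q] = 3.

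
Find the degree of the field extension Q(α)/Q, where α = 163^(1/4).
[Q(α):Q] = 4

α is a root of x^4 - 163. By Eisenstein's criterion at the prime p = 163 (which divides the constant term 163 but p^2 = 26569 does not, since 163 is squarefree), x^4 - 163 is irreducible over Q. Hence [Q(α):Q] = 4.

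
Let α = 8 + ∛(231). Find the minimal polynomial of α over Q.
m_α(x) = x^3 - 24x^2 + 192x - 743

Set β = α - 8 = ∛(231), so β^3 = 231. Then (α - 8)^3 - 231 = 0, i.e. α is a root of g(x) = (x - 8)^3 - 231 = x^3 - 24x^2 + 192x - 743. Since g(x) = h(x - 8) where h(x) = x^3 - 231, and h is irreducible over Q (because 231 is not a perfect cube, so h has no rational root, and a monic cubic with no rational root is irreducible), g is also irreducible (irreducibility is preserved under the substitution x → x - 8). Hence m_α(x) = x^3 - 24x^2 + 192x - 743.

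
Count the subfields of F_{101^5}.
F_{101^5} has 2 subfields

The subfields of F_{p^n} are exactly the fields F_{p^d} for d | n (each is the fixed field of the unique index-d subgroup of Gal(F_{p^n}/F_p) ≅ Z/nZ). The divisors of n = 5 are {1, 5}, giving 2 subfields: F_{101^1}, F_{101^5}.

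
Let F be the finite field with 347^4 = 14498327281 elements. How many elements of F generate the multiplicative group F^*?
There are φ(14498327280) = 3711016960 primitive elements

F_q^* is cyclic of order q - 1 = 14498327280. A cyclic group of order m has exactly φ(m) generators. Here m = 14498327280 = 2^4 · 3 · 5 · 29 · 173 · 12041, so the number of primitive elements is φ(14498327280) = 3711016960.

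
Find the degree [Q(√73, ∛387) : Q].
[Q(√73, ∛387) : Q] = 6

Let L = Q(√73, ∛387). Since Q(√73) ⊂ L and [Q(√73):Q] = 2, the tower law gives 2 | [L:Q]. Likewise Q(∛387) ⊂ L with [Q(∛387):Q] = 3 (because 387 is not a perfect cube), so 3 | [L:Q]. As gcd(2,3) = 1, [L:Q] is divisible by 6. Conversely L is generated over Q by √73 and ∛387, so [L:Q] ≤ 2·3 = 6. Therefore [Q(√73, ∛387) : Q] = 6.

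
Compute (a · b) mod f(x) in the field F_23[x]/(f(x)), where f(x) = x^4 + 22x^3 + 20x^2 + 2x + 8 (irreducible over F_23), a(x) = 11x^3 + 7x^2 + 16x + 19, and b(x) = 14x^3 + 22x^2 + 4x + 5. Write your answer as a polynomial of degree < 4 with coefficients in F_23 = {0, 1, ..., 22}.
a · b ≡ 10x^3 + 16x^2 + 3x + 19 (mod f(x))

Multiply in F_23[x]: a(x)·b(x) = (11x^3 + 7x^2 + 16x + 19)·(14x^3 + 22x^2 + 4x + 5) = 16x^6 + 18x^5 + 8x^4 + 11x^3 + 11x^2 + 18x + 3. This has degree ≥ 4, so divide by f(x) over F_23: 16x^6 + 18x^5 + 8x^4 + 11x^3 + 11x^2 + 18x + 3 = (16x^2 + 11x + 21)·(x^4 + 22x^3 + 20x^2 + 2x + 8) + (10x^3 + 16x^2 + 3x + 19). Hence a·b ≡ 10x^3 + 16x^2 + 3x + 19 (mod f). (F_23[x]/(f) is a field with 23^4 = 279841 elements since f is irreducible of degree 4.)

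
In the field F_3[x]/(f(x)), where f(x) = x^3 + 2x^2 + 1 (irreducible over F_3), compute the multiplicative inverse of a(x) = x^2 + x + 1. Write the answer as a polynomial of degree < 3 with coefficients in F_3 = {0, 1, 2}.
a(x)^(-1) ≡ x^2 + 2x + 2 (mod f(x))

Since f is irreducible over F_3, F_3[x]/(f) is a field and a(x) ≠ 0 has an inverse. Apply the extended Euclidean algorithm to f(x) and a(x) in F_3[x]: f(x) = (x + 1)·a(x) + (x);  a(x) = (x + 1)·(x) + (1). The last nonzero remainder is the constant 1 = gcd(f, a) in F_3. Back-substituting through the division chain expresses 1 = s(x)·a(x) + t(x)·f(x) with s(x) ≡ x^2 + 2x + 2 (mod f), so a(x)^(-1) ≡ s(x) = x^2 + 2x + 2 (mod f). Check: (x^2 + x + 1)·(x^2 + 2x + 2) = x^4 + 2x^2 + x + 2 ≡ 1 (mod x^3 + 2x^2 + 1).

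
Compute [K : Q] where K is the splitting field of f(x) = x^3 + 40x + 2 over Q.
[K : Q] = 6

By the rational root test, any rational root of the monic integer polynomial f(x) = x^3 + 40x + 2 must be an integer dividing the constant term 2, i.e. one of ±{1, 2}. Evaluating: f(1) = 43, f(-1) = -39, f(2) = 90, f(-2) = -86; none is 0, so f has no rational root and is therefore irreducible over Q (a cubic with no linear factor over a field is irreducible). For an irreducible cubic, the Galois group is A_3 or S_3 according as the discriminant disc(f) = -4a^3 - 27b^2 = -4·(40)^3 - 27·(2)^2 = -256108 is or is not a square in Q. Here disc(f) = -256108 is not a perfect square in Q, so the Galois group of f over Q is not contained in A_3 and must be all of S_3. The splitting field has degree |S_3| = 6 over Q, so [K : Q] = 6.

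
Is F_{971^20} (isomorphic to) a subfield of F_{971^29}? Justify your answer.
No: F_{971^20} is not a subfield of F_{971^29}

F_{p^m} embeds in F_{p^n} iff m | n. Here 20 ∤ 29 (since 29 = 1·20 + 9 with remainder 9 ≠ 0), so F_{971^20} is not a subfield of F_{971^29}. Equivalently: if it were, the tower law would give 20 = [F_{971^20}:F_971] dividing [F_{971^29}:F_971] = 29, contradiction.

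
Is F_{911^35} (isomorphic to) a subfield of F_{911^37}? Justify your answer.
No: F_{911^35} is not a subfield of F_{911^37}

F_{p^m} embeds in F_{p^n} iff m | n. Here 35 ∤ 37 (since 37 = 1·35 + 2 with remainder 2 ≠ 0), so F_{911^35} is not a subfield of F_{911^37}. Equivalently: if it were, the tower law would give 35 = [F_{911^35}:F_911] dividing [F_{911^37}:F_911] = 37, contradiction.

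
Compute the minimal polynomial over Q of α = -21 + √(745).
m_α(x) = x^2 + 42x - 304

From α + 21 = √(745), squaring gives (α + 21)^2 = 745, i.e. α^2 + 42α + 441 = 745, so α^2 + 42α - 304 = 0. The discriminant of x^2 + 42x - 304 is (42)^2 - 4·(-304) = 1764 + 1216 = 2980, and 4·(745) is not a perfect square in Q since 745 is squarefree and ≠ 1. Hence x^2 + 42x - 304 is irreducible over Q and is the minimal polynomial of α.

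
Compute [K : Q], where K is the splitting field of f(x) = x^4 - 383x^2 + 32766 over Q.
[K : Q] = 4

Solving the quadratic in x^2: x^2 = (383 ± √(383^2 - 4·32766))/2 = (383 ± √15625)/2 = (383 ± 125)/2, giving x^2 = 129 or x^2 = 254. So f(x) = (x^2 - 129)(x^2 - 254) and the roots of f are ±√129, ±√254. Hence the splitting field is K = Q(√129, √254). Since 129 and 254 are distinct squarefree integers > 1, their product 32766 is not a perfect square, so √254 ∉ Q(√129). By the tower law [K:Q] = [Q(√129,√254):Q(√129)] · [Q(√129):Q] = 2 · 2 = 4.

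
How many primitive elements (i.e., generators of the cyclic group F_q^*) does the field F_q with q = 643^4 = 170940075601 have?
There are φ(170940075600) = 37019473920 primitive elements

F_q^* is cyclic of order q - 1 = 170940075600. A cyclic group of order m has exactly φ(m) generators. Here m = 170940075600 = 2^4 · 3 · 5^2 · 7 · 23 · 107 · 8269, so the number of primitive elements is φ(170940075600) = 37019473920.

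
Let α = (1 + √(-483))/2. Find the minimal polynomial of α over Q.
m_α(x) = x^2 - x + 121

From 2α - 1 = √(-483), squaring gives (2α - 1)^2 = -483, i.e. 4α^2 - 4α + 1 = -483, so α^2 - α + (1 + 483)/4 = 0. Since -483 ≡ 1 (mod 4), (1 + 483)/4 = 121 ∈ Z. The polynomial x^2 - x + 121 has discriminant 1 - 4·(121) = -483, which is not a perfect square in Q (d = -483 is squarefree and ≠ 1), so x^2 - x + 121 is irreducible over Q. It is the minimal polynomial of α.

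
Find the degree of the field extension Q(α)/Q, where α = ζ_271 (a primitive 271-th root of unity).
[Q(α):Q] = 270

The minimal polynomial of ζ_271 over Q is the 271-th cyclotomic polynomial Φ_271(x), which is irreducible over Q and has degree φ(271) = 270. Hence [Q(α):Q] = φ(271) = 270.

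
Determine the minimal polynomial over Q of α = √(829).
m_α(x) = x^2 - 829

α satisfies α^2 - 829 = 0, so x^2 - 829 annihilates α. Since d = 829 is squarefree and ≠ 1, it is not a perfect square in Q, so x^2 - 829 has no rational root and is therefore irreducible over Q (a degree-2 polynomial over a field is irreducible iff it has no root). Hence m_α(x) = x^2 - 829.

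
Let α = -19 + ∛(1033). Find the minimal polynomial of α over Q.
m_α(x) = x^3 + 57x^2 + 1083x + 5826

Set β = α + 19 = ∛(1033), so β^3 = 1033. Then (α + 19)^3 - 1033 = 0, i.e. α is a root of g(x) = (x + 19)^3 - 1033 = x^3 + 57x^2 + 1083x + 5826. Since g(x) = h(x + 19) where h(x) = x^3 - 1033, and h is irreducible over Q (because 1033 is not a perfect cube, so h has no rational root, and a monic cubic with no rational root is irreducible), g is also irreducible (irreducibility is preserved under the substitution x → x + 19). Hence m_α(x) = x^3 + 57x^2 + 1083x + 5826.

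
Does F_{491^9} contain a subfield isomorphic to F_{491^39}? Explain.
No: F_{491^39} is not a subfield of F_{491^9}

F_{p^m} embeds in F_{p^n} iff m | n. Here 39 ∤ 9 (since 9 = 0·39 + 9 with remainder 9 ≠ 0), so F_{491^39} is not a subfield of F_{491^9}. Equivalently: if it were, the tower law would give 39 = [F_{491^39}:F_491] dividing [F_{491^9}:F_491] = 9, contradiction.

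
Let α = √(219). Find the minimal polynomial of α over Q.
m_α(x) = x^2 - 219

α satisfies α^2 - 219 = 0, so x^2 - 219 annihilates α. Since d = 219 is squarefree and ≠ 1, it is not a perfect square in Q, so x^2 - 219 has no rational root and is therefore irreducible over Q (a degree-2 polynomial over a field is irreducible iff it has no root). Hence m_α(x) = x^2 - 219.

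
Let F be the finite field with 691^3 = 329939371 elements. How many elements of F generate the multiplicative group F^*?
There are φ(329939370) = 79719552 primitive elements

F_q^* is cyclic of order q - 1 = 329939370. A cyclic group of order m has exactly φ(m) generators. Here m = 329939370 = 2 · 3^2 · 5 · 19 · 23 · 8389, so the number of primitive elements is φ(329939370) = 79719552.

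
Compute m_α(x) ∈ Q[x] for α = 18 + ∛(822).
m_α(x) = x^3 - 54x^2 + 972x - 6654

Set β = α - 18 = ∛(822), so β^3 = 822. Then (α - 18)^3 - 822 = 0, i.e. α is a root of g(x) = (x - 18)^3 - 822 = x^3 - 54x^2 + 972x - 6654. Since g(x) = h(x - 18) where h(x) = x^3 - 822, and h is irreducible over Q (because 822 is not a perfect cube, so h has no rational root, and a monic cubic with no rational root is irreducible), g is also irreducible (irreducibility is preserved under the substitution x → x - 18). Hence m_α(x) = x^3 - 54x^2 + 972x - 6654.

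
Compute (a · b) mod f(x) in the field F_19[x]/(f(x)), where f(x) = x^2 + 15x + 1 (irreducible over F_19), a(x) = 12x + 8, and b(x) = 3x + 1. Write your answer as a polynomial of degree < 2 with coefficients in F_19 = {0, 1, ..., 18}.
a · b ≡ 9x + 10 (mod f(x))

Multiply in F_19[x]: a(x)·b(x) = (12x + 8)·(3x + 1) = 17x^2 + 17x + 8. This has degree ≥ 2, so divide by f(x) over F_19: 17x^2 + 17x + 8 = (17)·(x^2 + 15x + 1) + (9x + 10). Hence a·b ≡ 9x + 10 (mod f). (F_19[x]/(f) is a field with 19^2 = 361 elements since f is irreducible of degree 2.)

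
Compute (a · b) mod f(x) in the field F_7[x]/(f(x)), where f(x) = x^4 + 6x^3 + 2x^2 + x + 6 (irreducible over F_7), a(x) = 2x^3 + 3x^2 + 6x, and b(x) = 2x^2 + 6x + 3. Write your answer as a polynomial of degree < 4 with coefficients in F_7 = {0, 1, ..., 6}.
a · b ≡ x^3 + 4x^2 + 1 (mod f(x))

Multiply in F_7[x]: a(x)·b(x) = (2x^3 + 3x^2 + 6x)·(2x^2 + 6x + 3) = 4x^5 + 4x^4 + x^3 + 3x^2 + 4x. This has degree ≥ 4, so divide by f(x) over F_7: 4x^5 + 4x^4 + x^3 + 3x^2 + 4x = (4x + 1)·(x^4 + 6x^3 + 2x^2 + x + 6) + (x^3 + 4x^2 + 1). Hence a·b ≡ x^3 + 4x^2 + 1 (mod f). (F_7[x]/(f) is a field with 7^4 = 2401 elements since f is irreducible of degree 4.)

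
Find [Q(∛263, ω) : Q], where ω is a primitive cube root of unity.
[Q(∛263, ω) : Q] = 6

[Q(∛263):Q] = 3 (min poly x^3 - 263, irreducible since 263 is not a perfect cube). [Q(ω):Q] = 2 (min poly x^2 + x + 1). Since Q(∛263) ⊂ R and ω ∉ R, we have ω ∉ Q(∛263), so x^2 + x + 1 remains irreducible over Q(∛263) and [Q(∛263, ω) : Q(∛263)] = 2. By the tower law, [Q(∛263, ω) : Q] = 3 · 2 = 6. (In fact Q(∛263, ω) is the splitting field of x^3 - 263 over Q.)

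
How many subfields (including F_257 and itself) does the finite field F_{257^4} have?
F_{257^4} has 3 subfields

The subfields of F_{p^n} are exactly the fields F_{p^d} for d | n (each is the fixed field of the unique index-d subgroup of Gal(F_{p^n}/F_p) ≅ Z/nZ). The divisors of n = 4 are {1, 2, 4}, giving 3 subfields: F_{257^1}, F_{257^2}, F_{257^4}.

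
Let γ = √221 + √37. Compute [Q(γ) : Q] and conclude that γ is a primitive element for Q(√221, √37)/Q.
[Q(γ) : Q] = 4 (equivalently, Q(γ) = Q(√221, √37))

Obviously Q(γ) ⊆ Q(√221, √37), and [Q(√221, √37):Q] = 4 (since 221, 37 are distinct squarefree integers > 1 with 8177 not a perfect square). To show equality we compute the minimal polynomial of γ. From γ = √221 + √37: γ^2 = 221 + 2√(8177) + 37 = 258 + 2√(8177), so γ^2 - 258 = 2√(8177); squaring, (γ^2 - 258)^2 = 4·8177, i.e. γ^4 - 516γ^2 + 66564 - 32708 = 0, i.e. γ^4 - 516γ^2 + 33856 = 0. So γ is a root of x^4 - 516x^2 + 33856. This polynomial is irreducible over Q: it has no rational root (each ±√221 ± √37 is irrational), and any factorization into two quadratics over Q would force √(8177) ∈ Q (pairing opposite roots) or √221, √37 ∈ Q (other pairings), all impossible. Hence [Q(γ):Q] = 4 = [Q(√221, √37):Q], so Q(γ) = Q(√221, √37).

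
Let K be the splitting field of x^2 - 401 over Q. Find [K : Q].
[K : Q] = 2

f(x) = x^2 - 401 factors as (x - √401)(x + √401). The splitting field is K = Q(√401). Since 401 is squarefree and > 1, it is not a perfect square, so x^2 - 401 is irreducible over Q and [Q(√401) : Q] = 2. Hence [K : Q] = 2.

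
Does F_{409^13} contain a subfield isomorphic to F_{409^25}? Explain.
No: F_{409^25} is not a subfield of F_{409^13}

F_{p^m} embeds in F_{p^n} iff m | n. Here 25 ∤ 13 (since 13 = 0·25 + 13 with remainder 13 ≠ 0), so F_{409^25} is not a subfield of F_{409^13}. Equivalently: if it were, the tower law would give 25 = [F_{409^25}:F_409] dividing [F_{409^13}:F_409] = 13, contradiction.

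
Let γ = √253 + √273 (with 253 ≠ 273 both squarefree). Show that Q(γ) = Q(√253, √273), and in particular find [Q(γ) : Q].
[Q(γ) : Q] = 4 (equivalently, Q(γ) = Q(√253, √273))

Obviously Q(γ) ⊆ Q(√253, √273), and [Q(√253, √273):Q] = 4 (since 253, 273 are distinct squarefree integers > 1 with 69069 not a perfect square). To show equality we compute the minimal polynomial of γ. From γ = √253 + √273: γ^2 = 253 + 2√(69069) + 273 = 526 + 2√(69069), so γ^2 - 526 = 2√(69069); squaring, (γ^2 - 526)^2 = 4·69069, i.e. γ^4 - 1052γ^2 + 276676 - 276276 = 0, i.e. γ^4 - 1052γ^2 + 400 = 0. So γ is a root of x^4 - 1052x^2 + 400. This polynomial is irreducible over Q: it has no rational root (each ±√253 ± √273 is irrational), and any factorization into two quadratics over Q would force √(69069) ∈ Q (pairing opposite roots) or √253, √273 ∈ Q (other pairings), all impossible. Hence [Q(γ):Q] = 4 = [Q(√253, √273):Q], so Q(γ) = Q(√253, √273).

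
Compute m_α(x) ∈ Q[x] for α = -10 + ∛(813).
m_α(x) = x^3 + 30x^2 + 300x + 187

Set β = α + 10 = ∛(813), so β^3 = 813. Then (α + 10)^3 - 813 = 0, i.e. α is a root of g(x) = (x + 10)^3 - 813 = x^3 + 30x^2 + 300x + 187. Since g(x) = h(x + 10) where h(x) = x^3 - 813, and h is irreducible over Q (because 813 is not a perfect cube, so h has no rational root, and a monic cubic with no rational root is irreducible), g is also irreducible (irreducibility is preserved under the substitution x → x + 10). Hence m_α(x) = x^3 + 30x^2 + 300x + 187.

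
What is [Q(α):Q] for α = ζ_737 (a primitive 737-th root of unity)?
[Q(α):Q] = 660

The minimal polynomial of ζ_737 over Q is the 737-th cyclotomic polynomial Φ_737(x), which is irreducible over Q and has degree φ(737) = 660. Hence [Q(α):Q] = φ(737) = 660.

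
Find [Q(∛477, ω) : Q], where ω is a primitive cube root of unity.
[Q(∛477, ω) : Q] = 6

[Q(∛477):Q] = 3 (min poly x^3 - 477, irreducible since 477 is not a perfect cube). [Q(ω):Q] = 2 (min poly x^2 + x + 1). Since Q(∛477) ⊂ R and ω ∉ R, we have ω ∉ Q(∛477), so x^2 + x + 1 remains irreducible over Q(∛477) and [Q(∛477, ω) : Q(∛477)] = 2. By the tower law, [Q(∛477, ω) : Q] = 3 · 2 = 6. (In fact Q(∛477, ω) is the splitting field of x^3 - 477 over Q.)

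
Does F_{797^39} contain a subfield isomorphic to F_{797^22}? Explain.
No: F_{797^22} is not a subfield of F_{797^39}

F_{p^m} embeds in F_{p^n} iff m | n. Here 22 ∤ 39 (since 39 = 1·22 + 17 with remainder 17 ≠ 0), so F_{797^22} is not a subfield of F_{797^39}. Equivalently: if it were, the tower law would give 22 = [F_{797^22}:F_797] dividing [F_{797^39}:F_797] = 39, contradiction.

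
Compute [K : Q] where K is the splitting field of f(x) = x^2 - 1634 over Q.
[K : Q] = 2

f(x) = x^2 - 1634 factors as (x - √1634)(x + √1634). The splitting field is K = Q(√1634). Since 1634 is squarefree and > 1, it is not a perfect square, so x^2 - 1634 is irreducible over Q and [Q(√1634) : Q] = 2. Hence [K : Q] = 2.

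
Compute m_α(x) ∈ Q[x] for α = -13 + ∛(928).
m_α(x) = x^3 + 39x^2 + 507x + 1269

Set β = α + 13 = ∛(928), so β^3 = 928. Then (α + 13)^3 - 928 = 0, i.e. α is a root of g(x) = (x + 13)^3 - 928 = x^3 + 39x^2 + 507x + 1269. Since g(x) = h(x + 13) where h(x) = x^3 - 928, and h is irreducible over Q (because 928 is not a perfect cube, so h has no rational root, and a monic cubic with no rational root is irreducible), g is also irreducible (irreducibility is preserved under the substitution x → x + 13). Hence m_α(x) = x^3 + 39x^2 + 507x + 1269.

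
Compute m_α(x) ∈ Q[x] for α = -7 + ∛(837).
m_α(x) = x^3 + 21x^2 + 147x - 494

Set β = α + 7 = ∛(837), so β^3 = 837. Then (α + 7)^3 - 837 = 0, i.e. α is a root of g(x) = (x + 7)^3 - 837 = x^3 + 21x^2 + 147x - 494. Since g(x) = h(x + 7) where h(x) = x^3 - 837, and h is irreducible over Q (because 837 is not a perfect cube, so h has no rational root, and a monic cubic with no rational root is irreducible), g is also irreducible (irreducibility is preserved under the substitution x → x + 7). Hence m_α(x) = x^3 + 21x^2 + 147x - 494.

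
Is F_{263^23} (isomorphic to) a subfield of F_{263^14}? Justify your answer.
No: F_{263^23} is not a subfield of F_{263^14}

F_{p^m} embeds in F_{p^n} iff m | n. Here 23 ∤ 14 (since 14 = 0·23 + 14 with remainder 14 ≠ 0), so F_{263^23} is not a subfield of F_{263^14}. Equivalently: if it were, the tower law would give 23 = [F_{263^23}:F_263] dividing [F_{263^14}:F_263] = 14, contradiction.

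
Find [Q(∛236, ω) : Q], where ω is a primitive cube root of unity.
[Q(∛236, ω) : Q] = 6

[Q(∛236):Q] = 3 (min poly x^3 - 236, irreducible since 236 is not a perfect cube). [Q(ω):Q] = 2 (min poly x^2 + x + 1). Since Q(∛236) ⊂ R and ω ∉ R, we have ω ∉ Q(∛236), so x^2 + x + 1 remains irreducible over Q(∛236) and [Q(∛236, ω) : Q(∛236)] = 2. By the tower law, [Q(∛236, ω) : Q] = 3 · 2 = 6. (In fact Q(∛236, ω) is the splitting field of x^3 - 236 over Q.)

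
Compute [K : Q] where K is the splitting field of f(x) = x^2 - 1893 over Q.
[K : Q] = 2

f(x) = x^2 - 1893 factors as (x - √1893)(x + √1893). The splitting field is K = Q(√1893). Since 1893 is squarefree and > 1, it is not a perfect square, so x^2 - 1893 is irreducible over Q and [Q(√1893) : Q] = 2. Hence [K : Q] = 2.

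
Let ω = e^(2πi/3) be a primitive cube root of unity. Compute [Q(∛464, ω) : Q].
[Q(∛464, ω) : Q] = 6

[Q(∛464):Q] = 3 (min poly x^3 - 464, irreducible since 464 is not a perfect cube). [Q(ω):Q] = 2 (min poly x^2 + x + 1). Since Q(∛464) ⊂ R and ω ∉ R, we have ω ∉ Q(∛464), so x^2 + x + 1 remains irreducible over Q(∛464) and [Q(∛464, ω) : Q(∛464)] = 2. By the tower law, [Q(∛464, ω) : Q] = 3 · 2 = 6. (In fact Q(∛464, ω) is the splitting field of x^3 - 464 over Q.)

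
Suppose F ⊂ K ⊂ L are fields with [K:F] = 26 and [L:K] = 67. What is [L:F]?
[L:F] = 1742

The tower law says that for any tower of field extensions F ⊂ K ⊂ L with finite degrees, [L:F] = [L:K] · [K:F]. Here this gives [L:F] = 67 · 26 = 1742.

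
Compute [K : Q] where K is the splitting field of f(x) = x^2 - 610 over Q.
[K : Q] = 2

f(x) = x^2 - 610 factors as (x - √610)(x + √610). The splitting field is K = Q(√610). Since 610 is squarefree and > 1, it is not a perfect square, so x^2 - 610 is irreducible over Q and [Q(√610) : Q] = 2. Hence [K : Q] = 2.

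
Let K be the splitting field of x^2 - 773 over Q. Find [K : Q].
[K : Q] = 2

f(x) = x^2 - 773 factors as (x - √773)(x + √773). The splitting field is K = Q(√773). Since 773 is squarefree and > 1, it is not a perfect square, so x^2 - 773 is irreducible over Q and [Q(√773) : Q] = 2. Hence [K : Q] = 2.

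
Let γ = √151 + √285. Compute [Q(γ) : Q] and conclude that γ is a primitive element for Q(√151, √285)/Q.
[Q(γ) : Q] = 4 (equivalently, Q(γ) = Q(√151, √285))

Obviously Q(γ) ⊆ Q(√151, √285), and [Q(√151, √285):Q] = 4 (since 151, 285 are distinct squarefree integers > 1 with 43035 not a perfect square). To show equality we compute the minimal polynomial of γ. From γ = √151 + √285: γ^2 = 151 + 2√(43035) + 285 = 436 + 2√(43035), so γ^2 - 436 = 2√(43035); squaring, (γ^2 - 436)^2 = 4·43035, i.e. γ^4 - 872γ^2 + 190096 - 172140 = 0, i.e. γ^4 - 872γ^2 + 17956 = 0. So γ is a root of x^4 - 872x^2 + 17956. This polynomial is irreducible over Q: it has no rational root (each ±√151 ± √285 is irrational), and any factorization into two quadratics over Q would force √(43035) ∈ Q (pairing opposite roots) or √151, √285 ∈ Q (other pairings), all impossible. Hence [Q(γ):Q] = 4 = [Q(√151, √285):Q], so Q(γ) = Q(√151, √285).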